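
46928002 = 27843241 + 19084761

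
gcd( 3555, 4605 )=15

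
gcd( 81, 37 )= 1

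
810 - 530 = 280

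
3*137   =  411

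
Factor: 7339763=7339763^1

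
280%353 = 280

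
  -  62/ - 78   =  31/39=0.79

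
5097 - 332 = 4765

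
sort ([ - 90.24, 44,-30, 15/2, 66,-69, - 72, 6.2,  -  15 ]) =[-90.24, - 72,-69, -30,-15, 6.2, 15/2, 44,66 ] 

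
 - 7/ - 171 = 7/171=0.04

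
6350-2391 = 3959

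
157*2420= 379940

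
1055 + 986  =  2041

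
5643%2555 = 533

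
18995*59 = 1120705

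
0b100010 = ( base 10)34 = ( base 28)16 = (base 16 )22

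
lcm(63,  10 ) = 630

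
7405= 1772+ 5633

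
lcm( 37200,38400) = 1190400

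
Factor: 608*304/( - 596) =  - 46208/149 = - 2^7*19^2*149^( - 1 ) 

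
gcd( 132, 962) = 2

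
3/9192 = 1/3064 = 0.00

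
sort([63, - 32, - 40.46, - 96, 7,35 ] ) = [ - 96 , - 40.46, - 32 , 7,  35,63]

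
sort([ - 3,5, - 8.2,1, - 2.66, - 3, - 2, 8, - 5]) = [ - 8.2, -5, - 3 , - 3,-2.66 , - 2 , 1,5, 8 ]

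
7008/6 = 1168 = 1168.00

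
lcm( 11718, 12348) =1148364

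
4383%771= 528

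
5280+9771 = 15051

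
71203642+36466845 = 107670487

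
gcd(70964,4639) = 1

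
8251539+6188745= 14440284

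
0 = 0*4328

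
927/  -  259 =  - 4+109/259 = -3.58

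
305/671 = 5/11 = 0.45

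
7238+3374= 10612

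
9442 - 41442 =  - 32000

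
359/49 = 359/49 = 7.33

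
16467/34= 16467/34 = 484.32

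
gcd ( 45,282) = 3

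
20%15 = 5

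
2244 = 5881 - 3637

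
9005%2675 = 980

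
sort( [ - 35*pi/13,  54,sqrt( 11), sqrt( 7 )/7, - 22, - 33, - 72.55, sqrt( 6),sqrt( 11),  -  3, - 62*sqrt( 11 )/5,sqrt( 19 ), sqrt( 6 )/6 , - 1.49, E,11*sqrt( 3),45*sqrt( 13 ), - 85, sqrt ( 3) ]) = [ - 85, - 72.55, -62*sqrt( 11 )/5, - 33, - 22, - 35*pi/13, - 3, - 1.49,sqrt( 7)/7,sqrt( 6)/6,sqrt( 3 ), sqrt( 6), E, sqrt( 11),sqrt( 11),sqrt(19),11*sqrt( 3),54, 45*sqrt(13)]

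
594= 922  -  328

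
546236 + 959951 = 1506187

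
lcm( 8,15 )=120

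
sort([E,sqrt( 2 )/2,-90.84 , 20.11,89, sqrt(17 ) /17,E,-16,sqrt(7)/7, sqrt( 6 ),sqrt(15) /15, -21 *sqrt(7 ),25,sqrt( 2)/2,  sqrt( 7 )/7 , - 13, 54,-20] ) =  [  -  90.84,-21*sqrt( 7), - 20,- 16,-13, sqrt(17)/17,sqrt(15 ) /15,sqrt( 7 )/7,sqrt(7)/7,sqrt( 2)/2,sqrt( 2 )/2 , sqrt (6 ),E,  E, 20.11,25,54,89]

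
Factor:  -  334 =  - 2^1*167^1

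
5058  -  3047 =2011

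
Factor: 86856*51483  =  4471607448 = 2^3 * 3^2*  7^1*11^1*47^1 * 131^2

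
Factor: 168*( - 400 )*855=  -  2^7 * 3^3*5^3*7^1*19^1 = - 57456000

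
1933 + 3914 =5847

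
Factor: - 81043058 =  - 2^1*40521529^1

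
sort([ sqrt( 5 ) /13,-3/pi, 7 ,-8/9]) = [-3/pi,-8/9, sqrt( 5)/13, 7]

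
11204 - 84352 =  - 73148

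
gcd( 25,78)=1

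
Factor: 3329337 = 3^1*11^1*233^1*433^1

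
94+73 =167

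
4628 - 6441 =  - 1813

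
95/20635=19/4127 = 0.00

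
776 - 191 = 585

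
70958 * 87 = 6173346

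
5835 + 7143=12978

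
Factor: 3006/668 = 9/2 = 2^( - 1 ) * 3^2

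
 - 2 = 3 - 5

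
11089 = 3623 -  - 7466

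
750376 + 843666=1594042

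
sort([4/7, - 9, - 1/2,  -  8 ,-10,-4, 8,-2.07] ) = [  -  10, - 9, - 8, - 4 , - 2.07,  -  1/2, 4/7,8 ] 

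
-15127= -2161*7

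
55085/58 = 949 + 43/58= 949.74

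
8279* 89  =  736831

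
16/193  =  16/193  =  0.08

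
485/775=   97/155 = 0.63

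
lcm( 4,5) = 20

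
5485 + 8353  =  13838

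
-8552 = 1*( - 8552 )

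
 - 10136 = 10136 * ( - 1 )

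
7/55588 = 7/55588 = 0.00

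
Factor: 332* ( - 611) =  - 2^2* 13^1*47^1*83^1 = - 202852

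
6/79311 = 2/26437 = 0.00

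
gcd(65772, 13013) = 7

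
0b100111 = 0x27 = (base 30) 19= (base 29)1a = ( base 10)39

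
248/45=5 + 23/45 = 5.51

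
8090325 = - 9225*(-877)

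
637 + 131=768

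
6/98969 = 6/98969=0.00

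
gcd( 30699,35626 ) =379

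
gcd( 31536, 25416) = 72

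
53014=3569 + 49445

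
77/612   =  77/612 =0.13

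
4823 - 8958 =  - 4135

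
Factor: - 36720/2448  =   - 3^1*5^1 = -15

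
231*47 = 10857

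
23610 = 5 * 4722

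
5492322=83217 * 66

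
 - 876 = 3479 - 4355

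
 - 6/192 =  - 1 + 31/32= - 0.03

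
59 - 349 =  - 290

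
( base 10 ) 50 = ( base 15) 35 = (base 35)1F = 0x32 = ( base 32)1I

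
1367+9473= 10840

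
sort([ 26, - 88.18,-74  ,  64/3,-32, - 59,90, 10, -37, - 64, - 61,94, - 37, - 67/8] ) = [ - 88.18, - 74, - 64, - 61, - 59, -37,-37, - 32, - 67/8, 10 , 64/3,26, 90, 94 ] 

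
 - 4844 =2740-7584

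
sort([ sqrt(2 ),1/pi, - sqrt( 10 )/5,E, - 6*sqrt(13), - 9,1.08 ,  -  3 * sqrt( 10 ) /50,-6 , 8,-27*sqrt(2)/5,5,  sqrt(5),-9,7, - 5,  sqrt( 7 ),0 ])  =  [ - 6*sqrt( 13), - 9  ,-9, - 27 * sqrt( 2)/5,  -  6, - 5, - sqrt( 10 )/5, -3*sqrt( 10 ) /50,0 , 1/pi, 1.08, sqrt(2), sqrt(5),sqrt ( 7),E,5,7,8 ] 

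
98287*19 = 1867453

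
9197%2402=1991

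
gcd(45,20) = 5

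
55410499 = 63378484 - 7967985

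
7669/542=7669/542  =  14.15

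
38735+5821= 44556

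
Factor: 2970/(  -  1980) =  - 2^( - 1 )*3^1 = - 3/2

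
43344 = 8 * 5418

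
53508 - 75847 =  - 22339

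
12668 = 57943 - 45275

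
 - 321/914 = - 1 +593/914= - 0.35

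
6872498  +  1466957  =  8339455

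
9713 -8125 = 1588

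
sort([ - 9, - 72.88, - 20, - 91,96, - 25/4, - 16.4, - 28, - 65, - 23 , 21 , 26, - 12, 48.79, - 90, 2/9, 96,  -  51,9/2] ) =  [ - 91,-90, - 72.88, - 65, - 51, - 28, - 23, - 20, - 16.4, - 12, - 9, - 25/4, 2/9, 9/2,21, 26, 48.79,96,96 ]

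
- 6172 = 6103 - 12275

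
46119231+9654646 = 55773877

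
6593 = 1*6593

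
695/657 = 1+38/657 = 1.06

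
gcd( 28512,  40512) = 96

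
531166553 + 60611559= 591778112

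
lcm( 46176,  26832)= 1985568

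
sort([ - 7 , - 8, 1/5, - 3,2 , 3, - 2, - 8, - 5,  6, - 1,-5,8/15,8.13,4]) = [ - 8, - 8, - 7, - 5, - 5, - 3, - 2, - 1, 1/5,8/15,2 , 3,  4, 6,8.13] 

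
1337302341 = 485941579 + 851360762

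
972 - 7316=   -  6344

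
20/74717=20/74717 = 0.00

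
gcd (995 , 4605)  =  5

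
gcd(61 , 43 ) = 1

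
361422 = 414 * 873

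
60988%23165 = 14658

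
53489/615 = 53489/615=86.97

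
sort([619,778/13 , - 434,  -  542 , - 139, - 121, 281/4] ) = [ - 542, - 434, - 139, - 121,778/13,281/4, 619] 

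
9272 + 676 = 9948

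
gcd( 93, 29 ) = 1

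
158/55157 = 158/55157=0.00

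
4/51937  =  4/51937=0.00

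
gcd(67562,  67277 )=1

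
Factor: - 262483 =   -  13^1 * 61^1* 331^1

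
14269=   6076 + 8193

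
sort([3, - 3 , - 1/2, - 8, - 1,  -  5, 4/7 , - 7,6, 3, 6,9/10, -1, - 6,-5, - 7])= [ - 8, - 7,  -  7, - 6, - 5, - 5, - 3, - 1,  -  1, - 1/2,4/7,  9/10, 3, 3,6,6] 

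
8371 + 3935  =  12306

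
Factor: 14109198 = 2^1*3^1*2351533^1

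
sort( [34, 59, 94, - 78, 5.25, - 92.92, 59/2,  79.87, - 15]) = [ - 92.92, - 78, - 15,  5.25, 59/2 , 34, 59, 79.87, 94]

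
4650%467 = 447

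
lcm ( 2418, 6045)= 12090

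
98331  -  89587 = 8744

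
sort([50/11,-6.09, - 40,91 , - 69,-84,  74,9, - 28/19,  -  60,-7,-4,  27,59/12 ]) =[ - 84, - 69, - 60, - 40 , - 7, - 6.09, - 4, - 28/19,50/11, 59/12, 9,27,74, 91 ] 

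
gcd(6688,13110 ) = 38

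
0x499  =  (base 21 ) 2e1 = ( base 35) XM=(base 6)5241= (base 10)1177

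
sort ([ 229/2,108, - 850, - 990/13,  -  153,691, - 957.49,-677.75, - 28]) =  [ - 957.49, - 850, - 677.75, - 153, - 990/13, - 28 , 108,229/2, 691]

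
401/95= 4+21/95 = 4.22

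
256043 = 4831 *53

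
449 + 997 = 1446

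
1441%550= 341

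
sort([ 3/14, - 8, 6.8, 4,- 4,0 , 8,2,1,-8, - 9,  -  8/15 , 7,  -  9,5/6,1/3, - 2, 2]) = [ - 9, - 9, -8, - 8, -4, - 2, - 8/15,  0, 3/14 , 1/3, 5/6,1,2,2,4,6.8,7,8] 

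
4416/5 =4416/5 = 883.20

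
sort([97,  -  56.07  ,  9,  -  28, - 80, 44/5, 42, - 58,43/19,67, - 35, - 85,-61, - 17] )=[-85, - 80,  -  61 ,-58, -56.07,-35,-28,-17, 43/19, 44/5, 9, 42,67, 97 ] 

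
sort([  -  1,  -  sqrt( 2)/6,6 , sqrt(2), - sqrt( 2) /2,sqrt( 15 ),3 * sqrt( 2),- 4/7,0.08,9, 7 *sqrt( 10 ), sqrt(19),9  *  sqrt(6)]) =[ - 1,-sqrt(2) /2, - 4/7,-sqrt( 2) /6,0.08, sqrt( 2), sqrt (15),3 * sqrt( 2),sqrt(19), 6,9,9*sqrt(6),7*sqrt( 10)] 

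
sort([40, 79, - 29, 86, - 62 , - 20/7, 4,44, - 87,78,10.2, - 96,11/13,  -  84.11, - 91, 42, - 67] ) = [ - 96,- 91, - 87,- 84.11, - 67, - 62, - 29, - 20/7,11/13,4,10.2,40 , 42,44,78, 79,86]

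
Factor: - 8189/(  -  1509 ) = 3^( - 1) *19^1*431^1*503^( - 1)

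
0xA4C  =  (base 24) 4DK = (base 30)2rq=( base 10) 2636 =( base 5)41021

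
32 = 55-23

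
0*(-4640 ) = 0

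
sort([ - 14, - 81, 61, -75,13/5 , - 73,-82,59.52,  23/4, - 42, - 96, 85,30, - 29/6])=[ - 96,  -  82, - 81, - 75,-73, - 42,-14 ,  -  29/6,13/5 , 23/4, 30,59.52,61,85 ] 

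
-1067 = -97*11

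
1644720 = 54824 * 30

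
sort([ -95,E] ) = [  -  95,E] 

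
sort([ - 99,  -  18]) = [ - 99,- 18 ] 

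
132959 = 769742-636783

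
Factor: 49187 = 101^1*487^1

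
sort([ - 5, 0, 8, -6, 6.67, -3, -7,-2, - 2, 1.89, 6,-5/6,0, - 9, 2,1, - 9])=[-9,-9, - 7  , - 6, -5,-3,  -  2, - 2,- 5/6,  0 , 0,1,1.89, 2,6,  6.67, 8 ]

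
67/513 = 67/513  =  0.13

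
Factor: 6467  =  29^1*223^1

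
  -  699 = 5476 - 6175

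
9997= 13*769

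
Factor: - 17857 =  - 7^1*2551^1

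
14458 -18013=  - 3555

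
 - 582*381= - 221742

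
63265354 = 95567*662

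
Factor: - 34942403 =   -  1069^1 * 32687^1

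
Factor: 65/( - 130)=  - 1/2   =  - 2^( - 1)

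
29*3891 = 112839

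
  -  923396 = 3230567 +-4153963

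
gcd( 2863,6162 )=1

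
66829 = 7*9547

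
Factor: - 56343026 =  - 2^1*28171513^1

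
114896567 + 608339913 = 723236480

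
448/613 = 448/613 = 0.73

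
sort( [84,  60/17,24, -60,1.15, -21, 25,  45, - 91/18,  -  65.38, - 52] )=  [-65.38, - 60, - 52, - 21,-91/18, 1.15, 60/17 , 24,  25, 45, 84]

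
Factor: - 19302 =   -  2^1*3^1*3217^1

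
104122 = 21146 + 82976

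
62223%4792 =4719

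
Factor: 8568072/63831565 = 2^3* 3^3*5^( - 1)*7^( - 2 )*43^( - 1)*73^( - 1) * 83^( - 1) * 39667^1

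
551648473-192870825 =358777648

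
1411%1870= 1411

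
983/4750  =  983/4750 = 0.21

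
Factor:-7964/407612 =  - 11^1*563^( - 1) = - 11/563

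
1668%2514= 1668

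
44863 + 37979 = 82842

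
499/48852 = 499/48852 = 0.01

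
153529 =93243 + 60286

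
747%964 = 747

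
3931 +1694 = 5625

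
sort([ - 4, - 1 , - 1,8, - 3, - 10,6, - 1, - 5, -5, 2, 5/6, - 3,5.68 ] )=[-10, - 5, - 5,-4,-3,  -  3, - 1, - 1, - 1 , 5/6,2, 5.68,6,8 ]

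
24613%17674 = 6939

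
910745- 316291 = 594454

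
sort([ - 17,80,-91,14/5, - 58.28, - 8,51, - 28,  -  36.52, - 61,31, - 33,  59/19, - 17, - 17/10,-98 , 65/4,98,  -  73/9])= [ - 98, - 91, - 61, - 58.28, - 36.52,  -  33, - 28, - 17, - 17, - 73/9, - 8, - 17/10,  14/5  ,  59/19, 65/4,31,51,80,  98]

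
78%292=78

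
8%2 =0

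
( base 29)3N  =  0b1101110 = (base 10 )110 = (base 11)a0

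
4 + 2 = 6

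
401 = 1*401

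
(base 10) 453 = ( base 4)13011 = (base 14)245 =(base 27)GL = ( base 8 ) 705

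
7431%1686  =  687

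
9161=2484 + 6677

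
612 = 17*36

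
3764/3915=3764/3915 = 0.96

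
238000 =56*4250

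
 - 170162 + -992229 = - 1162391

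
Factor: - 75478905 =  - 3^3*5^1*409^1* 1367^1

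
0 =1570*0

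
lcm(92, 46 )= 92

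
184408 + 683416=867824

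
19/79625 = 19/79625 = 0.00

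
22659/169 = 1743/13 = 134.08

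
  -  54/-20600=27/10300 = 0.00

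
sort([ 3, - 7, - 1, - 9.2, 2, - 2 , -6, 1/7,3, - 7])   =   [ - 9.2, -7, - 7,- 6, - 2, - 1,1/7,2,3, 3]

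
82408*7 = 576856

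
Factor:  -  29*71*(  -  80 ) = 164720 = 2^4*5^1*29^1*71^1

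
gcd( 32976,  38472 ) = 5496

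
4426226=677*6538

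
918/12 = 153/2 = 76.50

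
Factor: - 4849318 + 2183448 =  - 2665870=- 2^1*5^1*266587^1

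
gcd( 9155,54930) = 9155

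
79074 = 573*138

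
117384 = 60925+56459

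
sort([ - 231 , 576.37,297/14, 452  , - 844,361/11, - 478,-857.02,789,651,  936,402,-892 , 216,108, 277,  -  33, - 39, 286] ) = [-892, - 857.02, - 844, - 478,  -  231,-39,-33,297/14 , 361/11 , 108, 216,277, 286, 402, 452, 576.37,651  ,  789, 936 ] 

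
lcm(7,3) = 21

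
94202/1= 94202 = 94202.00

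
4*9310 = 37240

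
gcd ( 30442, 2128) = 2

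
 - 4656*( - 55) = 256080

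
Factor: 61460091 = 3^2 * 7^1*11^1*131^1*677^1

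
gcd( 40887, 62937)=63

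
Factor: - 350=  - 2^1*5^2*7^1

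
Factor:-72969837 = -3^1 * 223^1*109073^1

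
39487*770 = 30404990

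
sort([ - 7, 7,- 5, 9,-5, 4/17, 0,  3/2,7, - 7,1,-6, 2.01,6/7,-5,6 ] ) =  [ -7 , - 7, - 6, - 5, - 5, - 5,0, 4/17, 6/7,1,3/2,  2.01,6,7, 7 , 9]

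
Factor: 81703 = 81703^1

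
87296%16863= 2981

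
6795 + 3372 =10167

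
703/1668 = 703/1668= 0.42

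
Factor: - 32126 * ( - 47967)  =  2^1*3^1 * 59^1 * 271^1*16063^1  =  1540987842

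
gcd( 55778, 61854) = 2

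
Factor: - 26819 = - 13^1 * 2063^1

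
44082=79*558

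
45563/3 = 15187+2/3 = 15187.67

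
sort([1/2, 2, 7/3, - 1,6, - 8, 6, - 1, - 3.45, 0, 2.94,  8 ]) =[ - 8, - 3.45,-1, - 1,0, 1/2, 2,7/3 , 2.94, 6, 6, 8]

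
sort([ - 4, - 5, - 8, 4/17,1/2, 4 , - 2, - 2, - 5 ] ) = [ - 8 , - 5, -5, - 4,  -  2, - 2, 4/17, 1/2, 4 ] 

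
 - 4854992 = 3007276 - 7862268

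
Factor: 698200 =2^3*5^2*3491^1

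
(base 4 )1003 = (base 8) 103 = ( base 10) 67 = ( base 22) 31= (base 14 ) 4b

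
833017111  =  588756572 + 244260539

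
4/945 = 4/945 = 0.00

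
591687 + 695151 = 1286838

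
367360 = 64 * 5740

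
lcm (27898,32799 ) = 2427126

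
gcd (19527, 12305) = 23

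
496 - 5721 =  - 5225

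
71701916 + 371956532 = 443658448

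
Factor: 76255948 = 2^2*17^1 * 23^1 * 48757^1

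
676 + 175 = 851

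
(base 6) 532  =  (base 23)8G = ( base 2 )11001000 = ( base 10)200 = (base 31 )6e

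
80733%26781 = 390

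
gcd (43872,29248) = 14624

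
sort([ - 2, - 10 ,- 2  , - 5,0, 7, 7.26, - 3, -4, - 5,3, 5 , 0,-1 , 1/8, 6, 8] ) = [ - 10 , - 5,  -  5, - 4, - 3, - 2, - 2, - 1,0 , 0,1/8, 3 , 5,6, 7,7.26, 8]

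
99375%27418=17121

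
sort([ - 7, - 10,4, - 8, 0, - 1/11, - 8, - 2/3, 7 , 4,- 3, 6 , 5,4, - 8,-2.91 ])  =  [ - 10, - 8,- 8, - 8, - 7,-3, - 2.91, - 2/3, - 1/11, 0, 4, 4,4,5,6, 7 ]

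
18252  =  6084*3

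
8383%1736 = 1439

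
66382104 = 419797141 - 353415037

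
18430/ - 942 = -9215/471  =  -19.56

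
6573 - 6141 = 432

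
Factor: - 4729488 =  - 2^4 * 3^1 * 37^1*2663^1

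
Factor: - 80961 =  - 3^1*26987^1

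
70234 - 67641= 2593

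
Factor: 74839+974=3^1 * 37^1 * 683^1 = 75813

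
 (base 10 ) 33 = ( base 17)1g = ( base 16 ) 21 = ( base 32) 11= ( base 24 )19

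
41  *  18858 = 773178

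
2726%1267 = 192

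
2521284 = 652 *3867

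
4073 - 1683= 2390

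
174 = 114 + 60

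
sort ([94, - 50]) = [ - 50, 94]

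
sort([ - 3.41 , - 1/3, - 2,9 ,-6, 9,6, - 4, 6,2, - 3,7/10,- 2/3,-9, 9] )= [ - 9  , - 6, - 4, - 3.41, - 3,  -  2,- 2/3, - 1/3,7/10,2,6, 6, 9,9,9 ]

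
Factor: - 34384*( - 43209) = 1485698256  =  2^4*3^2*7^1*307^1 * 4801^1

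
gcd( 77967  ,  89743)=1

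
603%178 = 69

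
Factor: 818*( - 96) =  -2^6*3^1  *  409^1 = - 78528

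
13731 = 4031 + 9700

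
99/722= 99/722 = 0.14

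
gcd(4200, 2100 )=2100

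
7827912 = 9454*828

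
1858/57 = 1858/57 = 32.60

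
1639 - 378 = 1261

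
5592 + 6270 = 11862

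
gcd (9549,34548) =3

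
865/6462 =865/6462 = 0.13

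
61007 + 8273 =69280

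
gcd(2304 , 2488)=8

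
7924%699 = 235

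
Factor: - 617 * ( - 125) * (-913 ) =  - 5^3*11^1*83^1 *617^1 = -  70415125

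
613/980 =613/980=0.63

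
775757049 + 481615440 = 1257372489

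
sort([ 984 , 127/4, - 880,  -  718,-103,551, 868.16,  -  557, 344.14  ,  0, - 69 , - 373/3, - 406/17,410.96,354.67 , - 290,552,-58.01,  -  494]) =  [ - 880, - 718, -557, - 494, - 290 , - 373/3, - 103, - 69,  -  58.01, - 406/17, 0, 127/4, 344.14,354.67, 410.96, 551,552 , 868.16, 984 ]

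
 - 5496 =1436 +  - 6932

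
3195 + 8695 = 11890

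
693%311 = 71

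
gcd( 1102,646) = 38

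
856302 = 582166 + 274136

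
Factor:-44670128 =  - 2^4*277^1*10079^1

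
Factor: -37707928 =-2^3 * 293^1*16087^1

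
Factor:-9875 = -5^3 * 79^1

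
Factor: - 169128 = -2^3*3^6*29^1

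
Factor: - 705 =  - 3^1*5^1*47^1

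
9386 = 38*247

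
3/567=1/189 = 0.01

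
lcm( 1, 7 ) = 7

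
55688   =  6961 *8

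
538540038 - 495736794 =42803244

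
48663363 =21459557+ 27203806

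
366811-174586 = 192225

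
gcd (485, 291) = 97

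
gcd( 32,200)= 8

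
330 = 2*165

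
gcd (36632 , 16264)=152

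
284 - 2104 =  - 1820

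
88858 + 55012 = 143870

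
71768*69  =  4951992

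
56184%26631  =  2922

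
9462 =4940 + 4522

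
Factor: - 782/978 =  - 3^(  -  1)*17^1*23^1*163^ ( - 1) = - 391/489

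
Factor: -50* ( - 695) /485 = 6950/97 =2^1 *5^2*97^( - 1) * 139^1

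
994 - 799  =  195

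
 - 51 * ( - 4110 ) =209610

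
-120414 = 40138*( - 3 ) 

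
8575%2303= 1666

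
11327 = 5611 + 5716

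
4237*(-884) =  - 3745508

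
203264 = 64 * 3176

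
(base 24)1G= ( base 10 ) 40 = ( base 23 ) 1H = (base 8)50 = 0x28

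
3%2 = 1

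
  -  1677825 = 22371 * ( - 75 ) 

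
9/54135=1/6015 = 0.00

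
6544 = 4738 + 1806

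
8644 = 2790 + 5854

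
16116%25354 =16116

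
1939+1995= 3934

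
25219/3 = 25219/3=8406.33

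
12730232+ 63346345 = 76076577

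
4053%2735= 1318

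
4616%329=10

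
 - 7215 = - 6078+- 1137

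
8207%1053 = 836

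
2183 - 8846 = -6663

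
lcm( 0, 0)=0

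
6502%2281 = 1940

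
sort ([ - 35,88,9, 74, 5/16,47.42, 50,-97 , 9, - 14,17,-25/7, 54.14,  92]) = [ - 97, - 35, - 14, - 25/7,5/16,9,9,17  ,  47.42, 50,54.14,74,88,92]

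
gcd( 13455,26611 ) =299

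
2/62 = 1/31 = 0.03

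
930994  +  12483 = 943477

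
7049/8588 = 371/452 = 0.82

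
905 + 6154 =7059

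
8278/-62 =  - 134+15/31 = - 133.52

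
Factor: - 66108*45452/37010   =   - 1502370408/18505 = - 2^3*3^1 * 5^ ( - 1 )*7^1  *  11^1*787^1*1033^1*3701^(-1 )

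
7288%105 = 43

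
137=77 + 60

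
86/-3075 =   -  86/3075  =  - 0.03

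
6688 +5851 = 12539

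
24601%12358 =12243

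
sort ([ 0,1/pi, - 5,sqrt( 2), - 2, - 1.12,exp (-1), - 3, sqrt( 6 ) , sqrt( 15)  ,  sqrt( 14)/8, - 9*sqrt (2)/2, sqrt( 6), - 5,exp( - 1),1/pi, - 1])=[ - 9*sqrt( 2 ) /2,  -  5, - 5,-3,-2,  -  1.12, - 1,  0, 1/pi,1/pi, exp(-1), exp( - 1), sqrt( 14)/8,sqrt( 2) , sqrt( 6), sqrt( 6), sqrt(15)]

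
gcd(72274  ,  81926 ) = 2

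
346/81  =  4 + 22/81 = 4.27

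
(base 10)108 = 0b1101100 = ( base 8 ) 154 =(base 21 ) 53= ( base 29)3l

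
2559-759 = 1800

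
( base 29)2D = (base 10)71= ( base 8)107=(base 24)2n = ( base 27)2H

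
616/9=616/9 = 68.44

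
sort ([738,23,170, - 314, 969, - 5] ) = [ - 314, - 5, 23,170,738 , 969] 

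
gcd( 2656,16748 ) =4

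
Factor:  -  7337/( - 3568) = 2^( - 4 )*11^1 * 23^1*29^1 * 223^ ( - 1)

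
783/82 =783/82=9.55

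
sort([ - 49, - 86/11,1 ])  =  [ - 49, - 86/11,1 ] 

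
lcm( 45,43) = 1935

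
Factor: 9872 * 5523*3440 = 2^8*3^1* 5^1 * 7^1*43^1*263^1*617^1 = 187559312640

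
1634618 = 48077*34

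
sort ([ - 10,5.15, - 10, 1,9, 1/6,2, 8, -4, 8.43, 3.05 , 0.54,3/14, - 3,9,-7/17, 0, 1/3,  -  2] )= [ - 10, - 10, -4,-3,  -  2, - 7/17, 0,1/6,3/14, 1/3, 0.54, 1, 2, 3.05,5.15, 8,8.43,9, 9 ] 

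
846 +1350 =2196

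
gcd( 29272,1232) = 8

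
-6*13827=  - 82962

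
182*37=6734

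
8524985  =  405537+8119448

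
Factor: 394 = 2^1*197^1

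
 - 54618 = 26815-81433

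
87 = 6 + 81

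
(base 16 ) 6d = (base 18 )61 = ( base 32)3d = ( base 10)109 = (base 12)91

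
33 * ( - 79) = -2607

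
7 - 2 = 5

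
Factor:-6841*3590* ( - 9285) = 2^1 * 3^1*5^2*359^1*619^1*6841^1 = 228032079150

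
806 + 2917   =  3723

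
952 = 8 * 119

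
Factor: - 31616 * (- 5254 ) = 166110464= 2^8*13^1*19^1*37^1*71^1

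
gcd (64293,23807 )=1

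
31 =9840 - 9809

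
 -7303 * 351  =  -2563353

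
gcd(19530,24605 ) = 35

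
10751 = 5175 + 5576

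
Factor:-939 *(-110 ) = 2^1*3^1*5^1*11^1  *313^1 = 103290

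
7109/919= 7109/919= 7.74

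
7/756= 1/108 = 0.01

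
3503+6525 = 10028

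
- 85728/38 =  - 2256 = - 2256.00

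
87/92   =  87/92 = 0.95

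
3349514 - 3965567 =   -  616053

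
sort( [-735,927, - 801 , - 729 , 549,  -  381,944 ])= [  -  801, - 735,  -  729, - 381,549, 927, 944 ] 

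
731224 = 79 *9256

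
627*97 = 60819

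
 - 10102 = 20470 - 30572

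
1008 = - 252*( - 4 )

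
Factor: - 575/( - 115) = 5 = 5^1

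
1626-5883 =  - 4257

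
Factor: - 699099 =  - 3^1 * 467^1*499^1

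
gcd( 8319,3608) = 1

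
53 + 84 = 137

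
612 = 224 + 388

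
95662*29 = 2774198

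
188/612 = 47/153=0.31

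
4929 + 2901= 7830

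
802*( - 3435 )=  -  2754870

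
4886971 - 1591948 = 3295023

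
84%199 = 84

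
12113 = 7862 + 4251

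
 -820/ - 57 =14 + 22/57 = 14.39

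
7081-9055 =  - 1974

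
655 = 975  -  320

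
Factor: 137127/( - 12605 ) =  - 3^1*5^( - 1)*43^1 * 1063^1*2521^( - 1) 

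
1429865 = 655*2183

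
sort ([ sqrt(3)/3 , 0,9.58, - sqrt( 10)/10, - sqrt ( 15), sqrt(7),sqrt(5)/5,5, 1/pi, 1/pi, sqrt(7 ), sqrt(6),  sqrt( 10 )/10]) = [ - sqrt(15), - sqrt( 10 )/10,0,  sqrt(10) /10,1/pi,1/pi,  sqrt( 5)/5, sqrt(3)/3,sqrt( 6), sqrt(7 ), sqrt(7 ),5,9.58 ] 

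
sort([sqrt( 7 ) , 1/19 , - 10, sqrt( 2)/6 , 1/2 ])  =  [ - 10,1/19, sqrt( 2)/6, 1/2,sqrt(7) ]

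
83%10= 3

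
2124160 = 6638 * 320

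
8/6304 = 1/788 =0.00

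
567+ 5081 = 5648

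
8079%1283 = 381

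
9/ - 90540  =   - 1/10060= -0.00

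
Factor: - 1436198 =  - 2^1*311^1*2309^1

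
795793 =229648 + 566145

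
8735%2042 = 567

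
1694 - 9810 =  - 8116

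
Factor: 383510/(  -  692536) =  - 191755/346268 = - 2^( -2 )*5^1*13^( - 1)*6659^(  -  1)*38351^1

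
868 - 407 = 461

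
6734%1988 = 770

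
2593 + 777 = 3370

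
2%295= 2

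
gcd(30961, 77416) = 1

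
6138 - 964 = 5174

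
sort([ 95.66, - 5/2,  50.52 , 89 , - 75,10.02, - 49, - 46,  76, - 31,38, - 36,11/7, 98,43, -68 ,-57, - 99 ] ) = [ - 99, - 75, - 68, - 57, - 49, - 46, - 36, - 31, - 5/2,11/7,10.02,38,43, 50.52,76,  89,95.66  ,  98 ]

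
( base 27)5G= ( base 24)67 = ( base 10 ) 151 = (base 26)5l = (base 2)10010111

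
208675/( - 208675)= - 1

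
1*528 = 528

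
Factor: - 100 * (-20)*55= 110000 = 2^4*5^4*11^1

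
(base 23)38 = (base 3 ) 2212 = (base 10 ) 77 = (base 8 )115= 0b1001101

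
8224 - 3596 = 4628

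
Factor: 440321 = 7^1*62903^1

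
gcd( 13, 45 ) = 1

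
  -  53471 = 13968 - 67439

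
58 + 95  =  153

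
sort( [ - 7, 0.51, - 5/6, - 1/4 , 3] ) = [ - 7, - 5/6,-1/4,0.51,3 ] 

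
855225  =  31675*27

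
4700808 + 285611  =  4986419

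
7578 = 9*842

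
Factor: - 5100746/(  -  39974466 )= 3^ ( - 1)*37^1*43^1*229^1* 479^(-1)* 1987^( - 1)  =  364339/2855319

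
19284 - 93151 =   -  73867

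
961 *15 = 14415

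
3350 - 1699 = 1651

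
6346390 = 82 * 77395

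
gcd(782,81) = 1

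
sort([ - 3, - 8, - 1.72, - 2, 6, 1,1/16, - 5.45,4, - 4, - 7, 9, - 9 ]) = [ - 9, - 8, - 7, - 5.45,-4, - 3, - 2, - 1.72,1/16 , 1,4,6,9 ]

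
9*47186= 424674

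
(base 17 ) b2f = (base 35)2M8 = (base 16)C9C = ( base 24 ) 5EC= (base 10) 3228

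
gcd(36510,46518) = 6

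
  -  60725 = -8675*7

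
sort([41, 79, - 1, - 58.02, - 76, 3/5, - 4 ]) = [-76, - 58.02,-4,-1, 3/5,  41,79 ]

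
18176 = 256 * 71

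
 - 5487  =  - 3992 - 1495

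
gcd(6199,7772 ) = 1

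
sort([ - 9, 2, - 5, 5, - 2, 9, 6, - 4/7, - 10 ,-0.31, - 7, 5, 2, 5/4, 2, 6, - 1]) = [-10 ,-9, - 7,- 5 , - 2, - 1, - 4/7, - 0.31, 5/4, 2, 2 , 2, 5, 5, 6, 6, 9]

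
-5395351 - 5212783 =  - 10608134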